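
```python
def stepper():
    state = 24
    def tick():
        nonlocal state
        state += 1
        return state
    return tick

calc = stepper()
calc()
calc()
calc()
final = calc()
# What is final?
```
28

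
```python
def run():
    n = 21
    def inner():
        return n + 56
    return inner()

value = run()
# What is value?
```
77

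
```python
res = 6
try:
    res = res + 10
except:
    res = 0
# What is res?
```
16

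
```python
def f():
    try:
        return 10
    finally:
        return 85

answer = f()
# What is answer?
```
85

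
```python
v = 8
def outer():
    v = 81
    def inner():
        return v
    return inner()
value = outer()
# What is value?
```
81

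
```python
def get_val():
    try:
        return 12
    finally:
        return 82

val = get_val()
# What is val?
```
82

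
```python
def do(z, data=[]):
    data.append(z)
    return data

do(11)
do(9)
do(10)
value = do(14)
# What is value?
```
[11, 9, 10, 14]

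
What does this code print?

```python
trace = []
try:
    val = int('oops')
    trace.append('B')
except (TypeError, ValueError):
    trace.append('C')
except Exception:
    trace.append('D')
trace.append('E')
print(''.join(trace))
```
CE

ValueError matches tuple containing it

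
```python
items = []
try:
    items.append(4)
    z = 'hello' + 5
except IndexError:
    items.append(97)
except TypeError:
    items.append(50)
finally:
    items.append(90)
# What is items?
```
[4, 50, 90]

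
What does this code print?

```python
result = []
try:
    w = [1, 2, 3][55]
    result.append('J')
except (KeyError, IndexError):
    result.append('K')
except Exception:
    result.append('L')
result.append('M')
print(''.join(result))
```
KM

IndexError matches tuple containing it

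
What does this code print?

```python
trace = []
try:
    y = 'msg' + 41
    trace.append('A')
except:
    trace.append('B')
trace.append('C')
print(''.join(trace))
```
BC

Exception raised in try, caught by bare except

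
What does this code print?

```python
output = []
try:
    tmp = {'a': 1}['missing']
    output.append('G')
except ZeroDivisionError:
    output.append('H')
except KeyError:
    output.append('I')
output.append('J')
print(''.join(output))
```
IJ

KeyError is caught by its specific handler, not ZeroDivisionError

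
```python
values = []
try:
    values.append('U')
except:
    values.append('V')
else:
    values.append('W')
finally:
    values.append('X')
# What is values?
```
['U', 'W', 'X']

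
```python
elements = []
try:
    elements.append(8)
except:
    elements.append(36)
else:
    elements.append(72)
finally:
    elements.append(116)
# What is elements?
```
[8, 72, 116]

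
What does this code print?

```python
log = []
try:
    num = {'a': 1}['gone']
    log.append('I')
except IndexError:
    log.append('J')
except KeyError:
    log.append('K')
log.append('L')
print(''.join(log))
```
KL

KeyError is caught by its specific handler, not IndexError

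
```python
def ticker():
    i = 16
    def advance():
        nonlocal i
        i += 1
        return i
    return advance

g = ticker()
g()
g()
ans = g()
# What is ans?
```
19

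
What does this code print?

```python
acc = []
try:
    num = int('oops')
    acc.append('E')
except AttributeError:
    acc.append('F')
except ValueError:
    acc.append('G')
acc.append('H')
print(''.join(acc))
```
GH

ValueError is caught by its specific handler, not AttributeError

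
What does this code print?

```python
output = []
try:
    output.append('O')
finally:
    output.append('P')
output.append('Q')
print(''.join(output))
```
OPQ

try/finally without except, no exception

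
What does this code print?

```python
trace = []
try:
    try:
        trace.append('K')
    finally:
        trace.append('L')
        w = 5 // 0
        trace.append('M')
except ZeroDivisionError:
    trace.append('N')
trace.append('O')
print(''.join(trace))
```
KLNO

Exception in inner finally caught by outer except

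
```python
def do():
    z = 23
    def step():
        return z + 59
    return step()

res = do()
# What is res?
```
82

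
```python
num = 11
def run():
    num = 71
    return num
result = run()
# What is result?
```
71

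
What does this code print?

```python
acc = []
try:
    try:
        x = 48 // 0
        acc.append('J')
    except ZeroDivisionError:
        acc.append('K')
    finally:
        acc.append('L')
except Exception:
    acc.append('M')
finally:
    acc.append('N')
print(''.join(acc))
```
KLN

Both finally blocks run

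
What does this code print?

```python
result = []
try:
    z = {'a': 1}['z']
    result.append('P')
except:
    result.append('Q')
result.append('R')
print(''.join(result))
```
QR

Exception raised in try, caught by bare except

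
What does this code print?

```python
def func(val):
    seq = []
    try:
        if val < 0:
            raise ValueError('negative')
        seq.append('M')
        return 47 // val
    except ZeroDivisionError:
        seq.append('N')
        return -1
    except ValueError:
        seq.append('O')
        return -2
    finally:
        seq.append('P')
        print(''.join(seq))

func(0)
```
MNP

val=0 causes ZeroDivisionError, caught, finally prints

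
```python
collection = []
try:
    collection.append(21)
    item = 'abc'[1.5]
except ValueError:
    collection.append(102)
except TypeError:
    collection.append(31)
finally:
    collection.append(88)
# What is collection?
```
[21, 31, 88]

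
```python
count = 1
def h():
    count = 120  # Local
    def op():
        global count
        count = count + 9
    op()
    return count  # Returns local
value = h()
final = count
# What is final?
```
10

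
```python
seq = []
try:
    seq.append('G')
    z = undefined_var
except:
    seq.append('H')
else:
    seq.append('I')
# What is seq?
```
['G', 'H']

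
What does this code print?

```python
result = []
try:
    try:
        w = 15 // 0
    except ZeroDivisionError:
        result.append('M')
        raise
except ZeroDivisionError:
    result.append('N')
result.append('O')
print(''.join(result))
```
MNO

raise without argument re-raises current exception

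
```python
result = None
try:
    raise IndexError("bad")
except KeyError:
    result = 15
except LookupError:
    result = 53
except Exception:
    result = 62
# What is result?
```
53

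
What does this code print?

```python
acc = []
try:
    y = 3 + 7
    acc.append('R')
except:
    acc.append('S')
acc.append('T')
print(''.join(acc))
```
RT

No exception, try block completes normally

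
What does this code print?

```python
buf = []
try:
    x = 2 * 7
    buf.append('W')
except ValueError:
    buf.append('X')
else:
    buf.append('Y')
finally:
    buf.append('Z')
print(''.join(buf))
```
WYZ

else runs before finally when no exception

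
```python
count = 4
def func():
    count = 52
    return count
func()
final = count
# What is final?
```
4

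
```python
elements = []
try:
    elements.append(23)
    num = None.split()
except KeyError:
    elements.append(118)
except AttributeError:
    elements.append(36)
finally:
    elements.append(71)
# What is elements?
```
[23, 36, 71]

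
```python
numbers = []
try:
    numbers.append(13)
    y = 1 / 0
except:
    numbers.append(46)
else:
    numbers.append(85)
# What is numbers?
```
[13, 46]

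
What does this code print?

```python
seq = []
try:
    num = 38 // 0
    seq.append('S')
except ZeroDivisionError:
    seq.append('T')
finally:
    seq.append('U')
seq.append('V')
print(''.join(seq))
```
TUV

finally always runs, even after exception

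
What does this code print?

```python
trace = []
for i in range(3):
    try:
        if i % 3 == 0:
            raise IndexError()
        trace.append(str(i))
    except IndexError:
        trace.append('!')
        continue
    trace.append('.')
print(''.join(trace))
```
!1.2.

continue in except skips rest of loop body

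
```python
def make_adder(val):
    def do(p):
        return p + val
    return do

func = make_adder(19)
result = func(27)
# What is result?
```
46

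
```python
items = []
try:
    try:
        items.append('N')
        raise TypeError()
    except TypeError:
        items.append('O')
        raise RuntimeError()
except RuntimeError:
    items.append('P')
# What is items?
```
['N', 'O', 'P']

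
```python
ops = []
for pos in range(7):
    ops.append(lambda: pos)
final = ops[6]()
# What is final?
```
6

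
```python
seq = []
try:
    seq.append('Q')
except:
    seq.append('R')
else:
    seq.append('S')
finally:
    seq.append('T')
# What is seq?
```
['Q', 'S', 'T']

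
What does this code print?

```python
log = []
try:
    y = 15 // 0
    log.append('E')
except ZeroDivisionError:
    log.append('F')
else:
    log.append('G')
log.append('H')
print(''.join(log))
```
FH

else block skipped when exception is caught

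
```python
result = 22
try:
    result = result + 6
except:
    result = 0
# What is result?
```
28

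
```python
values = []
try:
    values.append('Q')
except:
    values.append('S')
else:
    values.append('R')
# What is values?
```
['Q', 'R']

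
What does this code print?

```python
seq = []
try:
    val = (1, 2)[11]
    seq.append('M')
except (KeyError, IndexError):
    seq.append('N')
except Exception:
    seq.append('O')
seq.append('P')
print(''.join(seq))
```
NP

IndexError matches tuple containing it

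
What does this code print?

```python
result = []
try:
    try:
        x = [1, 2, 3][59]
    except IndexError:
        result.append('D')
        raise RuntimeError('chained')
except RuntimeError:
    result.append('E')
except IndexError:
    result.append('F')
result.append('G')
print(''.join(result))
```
DEG

RuntimeError raised and caught, original IndexError not re-raised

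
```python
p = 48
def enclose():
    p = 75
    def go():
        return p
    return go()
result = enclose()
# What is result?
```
75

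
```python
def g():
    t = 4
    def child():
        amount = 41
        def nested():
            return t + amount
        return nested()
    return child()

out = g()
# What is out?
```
45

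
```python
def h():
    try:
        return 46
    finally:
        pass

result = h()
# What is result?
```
46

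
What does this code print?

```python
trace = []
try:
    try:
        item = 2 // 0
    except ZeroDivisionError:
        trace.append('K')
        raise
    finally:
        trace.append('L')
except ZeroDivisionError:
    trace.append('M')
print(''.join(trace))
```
KLM

finally runs before re-raised exception propagates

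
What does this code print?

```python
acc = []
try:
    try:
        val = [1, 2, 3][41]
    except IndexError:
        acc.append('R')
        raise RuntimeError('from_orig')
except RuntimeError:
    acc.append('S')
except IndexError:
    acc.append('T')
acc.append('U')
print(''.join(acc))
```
RSU

RuntimeError raised and caught, original IndexError not re-raised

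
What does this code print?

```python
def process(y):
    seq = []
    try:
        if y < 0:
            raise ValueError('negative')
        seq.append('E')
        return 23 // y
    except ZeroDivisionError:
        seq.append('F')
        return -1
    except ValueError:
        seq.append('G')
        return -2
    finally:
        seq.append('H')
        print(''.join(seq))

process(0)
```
EFH

y=0 causes ZeroDivisionError, caught, finally prints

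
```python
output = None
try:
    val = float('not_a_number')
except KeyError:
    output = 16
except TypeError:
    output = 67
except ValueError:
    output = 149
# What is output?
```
149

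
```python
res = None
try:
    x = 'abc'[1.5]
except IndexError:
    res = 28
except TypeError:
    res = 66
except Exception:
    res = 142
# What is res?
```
66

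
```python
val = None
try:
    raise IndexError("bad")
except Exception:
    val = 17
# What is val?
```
17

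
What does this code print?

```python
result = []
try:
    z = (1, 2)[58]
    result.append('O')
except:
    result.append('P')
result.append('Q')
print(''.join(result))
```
PQ

Exception raised in try, caught by bare except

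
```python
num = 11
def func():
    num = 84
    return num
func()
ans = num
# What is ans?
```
11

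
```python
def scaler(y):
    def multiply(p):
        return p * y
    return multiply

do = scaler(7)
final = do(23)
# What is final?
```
161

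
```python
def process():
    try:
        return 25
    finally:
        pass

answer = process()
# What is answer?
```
25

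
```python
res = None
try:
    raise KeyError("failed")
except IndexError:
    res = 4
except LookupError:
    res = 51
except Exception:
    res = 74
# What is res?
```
51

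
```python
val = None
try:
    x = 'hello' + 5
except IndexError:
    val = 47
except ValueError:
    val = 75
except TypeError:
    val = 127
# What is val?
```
127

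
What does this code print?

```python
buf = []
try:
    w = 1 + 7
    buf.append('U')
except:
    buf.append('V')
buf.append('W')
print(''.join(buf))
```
UW

No exception, try block completes normally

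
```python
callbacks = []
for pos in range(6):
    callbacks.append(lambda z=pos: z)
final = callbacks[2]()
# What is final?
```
2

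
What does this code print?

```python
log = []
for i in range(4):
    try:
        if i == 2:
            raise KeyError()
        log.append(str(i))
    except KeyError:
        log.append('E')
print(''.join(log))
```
01E3

Exception on i=2 caught, loop continues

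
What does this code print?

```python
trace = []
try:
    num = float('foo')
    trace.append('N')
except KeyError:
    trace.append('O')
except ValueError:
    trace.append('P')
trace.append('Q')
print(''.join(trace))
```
PQ

ValueError is caught by its specific handler, not KeyError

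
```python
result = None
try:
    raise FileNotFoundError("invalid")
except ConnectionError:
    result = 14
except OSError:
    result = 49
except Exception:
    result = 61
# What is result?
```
49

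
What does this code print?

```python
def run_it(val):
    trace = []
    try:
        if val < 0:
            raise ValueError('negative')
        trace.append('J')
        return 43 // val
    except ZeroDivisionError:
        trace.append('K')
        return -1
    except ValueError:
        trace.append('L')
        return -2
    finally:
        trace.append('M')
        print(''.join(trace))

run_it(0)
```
JKM

val=0 causes ZeroDivisionError, caught, finally prints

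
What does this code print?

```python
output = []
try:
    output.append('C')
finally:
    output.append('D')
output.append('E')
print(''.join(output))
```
CDE

try/finally without except, no exception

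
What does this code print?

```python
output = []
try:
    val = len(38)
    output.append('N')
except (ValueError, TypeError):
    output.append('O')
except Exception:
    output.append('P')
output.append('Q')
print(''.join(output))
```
OQ

TypeError matches tuple containing it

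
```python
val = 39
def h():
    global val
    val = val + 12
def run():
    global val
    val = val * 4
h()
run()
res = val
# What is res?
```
204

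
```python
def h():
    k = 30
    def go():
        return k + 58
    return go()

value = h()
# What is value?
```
88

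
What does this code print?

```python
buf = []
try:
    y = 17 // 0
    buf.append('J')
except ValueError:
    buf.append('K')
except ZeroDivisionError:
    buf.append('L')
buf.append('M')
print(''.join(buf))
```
LM

ZeroDivisionError is caught by its specific handler, not ValueError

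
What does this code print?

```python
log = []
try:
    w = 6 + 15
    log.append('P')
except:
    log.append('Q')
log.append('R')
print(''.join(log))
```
PR

No exception, try block completes normally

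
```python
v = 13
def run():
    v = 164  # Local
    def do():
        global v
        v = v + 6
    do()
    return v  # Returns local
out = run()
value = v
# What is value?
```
19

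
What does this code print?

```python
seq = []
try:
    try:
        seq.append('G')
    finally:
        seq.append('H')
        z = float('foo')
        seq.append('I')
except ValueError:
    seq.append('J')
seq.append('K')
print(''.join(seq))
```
GHJK

Exception in inner finally caught by outer except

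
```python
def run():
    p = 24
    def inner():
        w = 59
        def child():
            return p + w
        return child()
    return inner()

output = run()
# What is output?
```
83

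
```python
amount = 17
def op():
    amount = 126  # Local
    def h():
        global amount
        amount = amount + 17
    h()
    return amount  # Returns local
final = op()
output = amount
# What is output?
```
34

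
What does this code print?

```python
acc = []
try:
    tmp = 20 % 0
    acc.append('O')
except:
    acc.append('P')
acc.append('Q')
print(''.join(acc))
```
PQ

Exception raised in try, caught by bare except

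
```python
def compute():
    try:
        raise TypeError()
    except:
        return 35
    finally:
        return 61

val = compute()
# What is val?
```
61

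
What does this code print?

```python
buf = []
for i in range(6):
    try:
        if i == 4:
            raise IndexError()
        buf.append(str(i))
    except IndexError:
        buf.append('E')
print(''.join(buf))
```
0123E5

Exception on i=4 caught, loop continues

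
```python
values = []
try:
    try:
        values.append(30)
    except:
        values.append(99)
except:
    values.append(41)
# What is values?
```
[30]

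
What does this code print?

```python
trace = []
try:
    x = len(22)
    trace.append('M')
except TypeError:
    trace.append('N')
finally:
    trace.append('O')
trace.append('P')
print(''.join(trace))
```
NOP

finally always runs, even after exception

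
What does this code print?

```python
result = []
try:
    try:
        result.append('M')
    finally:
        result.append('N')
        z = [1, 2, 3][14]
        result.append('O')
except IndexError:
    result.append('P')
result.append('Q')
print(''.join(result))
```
MNPQ

Exception in inner finally caught by outer except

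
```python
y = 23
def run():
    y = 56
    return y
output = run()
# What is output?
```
56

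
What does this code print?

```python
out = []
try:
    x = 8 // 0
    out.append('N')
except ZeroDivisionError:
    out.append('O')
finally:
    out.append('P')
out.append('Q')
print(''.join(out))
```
OPQ

finally always runs, even after exception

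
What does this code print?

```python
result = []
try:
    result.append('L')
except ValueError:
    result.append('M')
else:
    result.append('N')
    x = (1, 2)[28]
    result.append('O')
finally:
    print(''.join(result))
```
LN

Try succeeds, else appends 'N', IndexError in else is uncaught, finally prints before exception propagates ('O' never appended)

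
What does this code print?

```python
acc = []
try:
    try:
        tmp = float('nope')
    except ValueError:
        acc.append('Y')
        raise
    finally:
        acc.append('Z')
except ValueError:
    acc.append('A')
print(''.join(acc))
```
YZA

finally runs before re-raised exception propagates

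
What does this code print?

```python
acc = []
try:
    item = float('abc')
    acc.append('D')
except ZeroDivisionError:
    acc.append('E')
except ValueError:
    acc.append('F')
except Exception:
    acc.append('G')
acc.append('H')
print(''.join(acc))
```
FH

ValueError matches before generic Exception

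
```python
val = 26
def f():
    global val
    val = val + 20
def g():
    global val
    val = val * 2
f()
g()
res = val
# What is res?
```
92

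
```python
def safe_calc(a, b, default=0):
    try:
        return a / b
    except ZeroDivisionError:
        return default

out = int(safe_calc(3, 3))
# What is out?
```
1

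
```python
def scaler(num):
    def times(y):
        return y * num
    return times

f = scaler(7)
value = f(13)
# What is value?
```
91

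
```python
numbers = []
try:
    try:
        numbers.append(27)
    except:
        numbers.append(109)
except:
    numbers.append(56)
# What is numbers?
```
[27]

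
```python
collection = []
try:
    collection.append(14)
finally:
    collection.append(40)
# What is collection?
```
[14, 40]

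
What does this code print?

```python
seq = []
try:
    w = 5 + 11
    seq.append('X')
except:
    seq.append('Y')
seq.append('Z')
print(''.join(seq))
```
XZ

No exception, try block completes normally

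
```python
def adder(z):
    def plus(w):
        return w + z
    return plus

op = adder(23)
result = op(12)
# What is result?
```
35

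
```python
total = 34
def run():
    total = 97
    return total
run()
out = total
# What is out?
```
34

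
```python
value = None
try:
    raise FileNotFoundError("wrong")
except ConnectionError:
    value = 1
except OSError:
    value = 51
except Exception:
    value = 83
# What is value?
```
51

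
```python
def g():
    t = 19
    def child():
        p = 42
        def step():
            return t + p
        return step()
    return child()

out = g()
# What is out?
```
61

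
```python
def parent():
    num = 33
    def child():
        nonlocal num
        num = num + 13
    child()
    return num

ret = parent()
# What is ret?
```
46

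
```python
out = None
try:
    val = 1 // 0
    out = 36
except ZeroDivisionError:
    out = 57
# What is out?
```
57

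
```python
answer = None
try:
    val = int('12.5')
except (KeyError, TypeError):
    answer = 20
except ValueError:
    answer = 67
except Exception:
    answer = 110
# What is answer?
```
67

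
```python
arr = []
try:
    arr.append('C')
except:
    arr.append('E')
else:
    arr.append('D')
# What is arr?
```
['C', 'D']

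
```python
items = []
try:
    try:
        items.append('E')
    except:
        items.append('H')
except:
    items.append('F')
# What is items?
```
['E']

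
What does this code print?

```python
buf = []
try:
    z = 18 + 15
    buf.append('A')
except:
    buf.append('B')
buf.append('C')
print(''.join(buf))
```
AC

No exception, try block completes normally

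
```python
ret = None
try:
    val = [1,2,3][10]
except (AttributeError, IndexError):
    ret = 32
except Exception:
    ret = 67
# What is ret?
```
32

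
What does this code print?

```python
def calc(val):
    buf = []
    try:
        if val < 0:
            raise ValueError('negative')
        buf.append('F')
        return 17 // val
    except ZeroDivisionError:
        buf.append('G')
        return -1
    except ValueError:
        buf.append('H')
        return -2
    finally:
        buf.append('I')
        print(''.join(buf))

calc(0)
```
FGI

val=0 causes ZeroDivisionError, caught, finally prints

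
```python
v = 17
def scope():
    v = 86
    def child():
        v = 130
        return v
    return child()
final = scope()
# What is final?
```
130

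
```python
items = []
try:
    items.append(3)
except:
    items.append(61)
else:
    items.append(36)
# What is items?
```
[3, 36]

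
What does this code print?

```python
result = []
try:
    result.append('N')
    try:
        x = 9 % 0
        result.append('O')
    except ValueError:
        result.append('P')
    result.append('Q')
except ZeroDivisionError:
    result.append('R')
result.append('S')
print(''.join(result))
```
NRS

Inner handler doesn't match, propagates to outer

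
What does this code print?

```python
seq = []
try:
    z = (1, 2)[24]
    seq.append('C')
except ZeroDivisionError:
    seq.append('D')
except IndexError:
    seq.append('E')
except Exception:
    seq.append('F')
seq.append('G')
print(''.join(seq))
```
EG

IndexError matches before generic Exception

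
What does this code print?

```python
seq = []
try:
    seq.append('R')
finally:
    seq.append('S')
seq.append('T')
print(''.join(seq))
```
RST

try/finally without except, no exception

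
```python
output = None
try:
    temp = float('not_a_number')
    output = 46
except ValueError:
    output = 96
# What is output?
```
96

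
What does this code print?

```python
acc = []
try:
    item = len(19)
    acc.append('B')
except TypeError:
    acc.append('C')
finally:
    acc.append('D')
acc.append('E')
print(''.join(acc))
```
CDE

finally always runs, even after exception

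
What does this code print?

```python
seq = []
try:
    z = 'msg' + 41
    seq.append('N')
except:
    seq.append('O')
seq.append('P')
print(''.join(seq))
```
OP

Exception raised in try, caught by bare except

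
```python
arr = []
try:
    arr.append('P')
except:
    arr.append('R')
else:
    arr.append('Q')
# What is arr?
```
['P', 'Q']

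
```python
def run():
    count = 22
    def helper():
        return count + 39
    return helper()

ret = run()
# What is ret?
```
61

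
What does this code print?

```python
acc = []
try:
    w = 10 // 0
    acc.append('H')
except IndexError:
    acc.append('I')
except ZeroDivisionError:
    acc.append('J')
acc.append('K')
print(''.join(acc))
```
JK

ZeroDivisionError is caught by its specific handler, not IndexError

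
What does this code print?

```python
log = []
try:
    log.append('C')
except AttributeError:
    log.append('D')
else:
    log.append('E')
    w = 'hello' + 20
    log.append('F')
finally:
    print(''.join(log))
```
CE

Try succeeds, else appends 'E', TypeError in else is uncaught, finally prints before exception propagates ('F' never appended)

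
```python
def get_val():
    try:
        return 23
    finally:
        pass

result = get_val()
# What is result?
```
23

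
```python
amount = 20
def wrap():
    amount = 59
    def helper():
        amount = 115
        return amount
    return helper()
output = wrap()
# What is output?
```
115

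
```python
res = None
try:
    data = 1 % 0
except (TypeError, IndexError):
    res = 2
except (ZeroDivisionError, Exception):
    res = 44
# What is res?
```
44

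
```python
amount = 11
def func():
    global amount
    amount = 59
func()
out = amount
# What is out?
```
59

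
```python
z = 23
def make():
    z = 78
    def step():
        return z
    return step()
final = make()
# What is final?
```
78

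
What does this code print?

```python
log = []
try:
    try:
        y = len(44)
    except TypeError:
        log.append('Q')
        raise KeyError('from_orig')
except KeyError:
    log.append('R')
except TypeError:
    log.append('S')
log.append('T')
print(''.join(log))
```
QRT

KeyError raised and caught, original TypeError not re-raised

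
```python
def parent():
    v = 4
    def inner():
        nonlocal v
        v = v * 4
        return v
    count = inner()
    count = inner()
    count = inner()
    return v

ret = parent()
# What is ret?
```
256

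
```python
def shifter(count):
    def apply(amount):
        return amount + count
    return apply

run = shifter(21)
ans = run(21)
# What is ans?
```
42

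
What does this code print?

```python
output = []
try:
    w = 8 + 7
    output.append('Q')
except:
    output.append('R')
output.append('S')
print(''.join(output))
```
QS

No exception, try block completes normally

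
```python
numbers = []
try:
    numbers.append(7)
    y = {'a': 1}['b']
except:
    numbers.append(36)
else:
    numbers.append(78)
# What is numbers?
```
[7, 36]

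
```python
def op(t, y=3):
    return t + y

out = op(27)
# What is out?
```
30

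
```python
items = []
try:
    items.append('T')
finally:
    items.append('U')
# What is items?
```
['T', 'U']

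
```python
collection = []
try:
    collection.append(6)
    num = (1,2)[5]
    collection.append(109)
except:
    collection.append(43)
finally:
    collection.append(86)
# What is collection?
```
[6, 43, 86]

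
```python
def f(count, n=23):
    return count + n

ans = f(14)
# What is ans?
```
37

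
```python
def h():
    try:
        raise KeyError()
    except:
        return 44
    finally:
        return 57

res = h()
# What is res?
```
57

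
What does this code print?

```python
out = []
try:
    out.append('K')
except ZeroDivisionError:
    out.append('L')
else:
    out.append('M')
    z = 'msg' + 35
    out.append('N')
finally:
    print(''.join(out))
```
KM

Try succeeds, else appends 'M', TypeError in else is uncaught, finally prints before exception propagates ('N' never appended)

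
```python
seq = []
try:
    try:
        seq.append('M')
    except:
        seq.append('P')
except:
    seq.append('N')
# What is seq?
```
['M']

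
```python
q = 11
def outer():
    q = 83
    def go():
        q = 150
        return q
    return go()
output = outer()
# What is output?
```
150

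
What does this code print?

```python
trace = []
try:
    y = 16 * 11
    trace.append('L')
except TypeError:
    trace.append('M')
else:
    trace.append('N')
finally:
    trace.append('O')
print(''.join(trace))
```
LNO

else runs before finally when no exception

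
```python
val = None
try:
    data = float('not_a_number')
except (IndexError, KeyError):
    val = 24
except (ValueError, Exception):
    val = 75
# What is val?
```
75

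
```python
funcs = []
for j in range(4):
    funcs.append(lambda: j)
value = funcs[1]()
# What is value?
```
3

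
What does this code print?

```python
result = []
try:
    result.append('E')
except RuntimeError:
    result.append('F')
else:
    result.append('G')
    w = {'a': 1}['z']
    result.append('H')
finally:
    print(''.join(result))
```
EG

Try succeeds, else appends 'G', KeyError in else is uncaught, finally prints before exception propagates ('H' never appended)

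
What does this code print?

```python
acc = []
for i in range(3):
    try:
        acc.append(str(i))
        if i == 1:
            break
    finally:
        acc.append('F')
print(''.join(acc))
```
0F1F

finally runs even when breaking out of loop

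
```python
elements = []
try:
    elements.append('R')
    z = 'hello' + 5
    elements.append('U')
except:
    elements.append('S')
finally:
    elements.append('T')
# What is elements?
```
['R', 'S', 'T']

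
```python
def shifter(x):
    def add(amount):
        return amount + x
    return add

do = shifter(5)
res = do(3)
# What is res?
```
8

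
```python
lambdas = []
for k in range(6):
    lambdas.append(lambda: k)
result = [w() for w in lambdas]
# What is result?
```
[5, 5, 5, 5, 5, 5]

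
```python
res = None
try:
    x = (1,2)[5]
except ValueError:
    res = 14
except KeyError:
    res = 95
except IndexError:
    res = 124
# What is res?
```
124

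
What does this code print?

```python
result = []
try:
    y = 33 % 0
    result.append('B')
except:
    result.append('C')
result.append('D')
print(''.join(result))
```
CD

Exception raised in try, caught by bare except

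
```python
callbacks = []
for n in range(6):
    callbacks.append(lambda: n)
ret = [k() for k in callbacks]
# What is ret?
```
[5, 5, 5, 5, 5, 5]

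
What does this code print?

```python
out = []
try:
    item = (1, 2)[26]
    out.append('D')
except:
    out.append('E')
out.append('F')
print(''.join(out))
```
EF

Exception raised in try, caught by bare except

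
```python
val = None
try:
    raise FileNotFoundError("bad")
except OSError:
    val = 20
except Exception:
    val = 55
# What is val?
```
20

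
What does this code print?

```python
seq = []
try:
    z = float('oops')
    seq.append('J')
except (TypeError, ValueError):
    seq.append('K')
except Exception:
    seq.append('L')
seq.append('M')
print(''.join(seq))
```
KM

ValueError matches tuple containing it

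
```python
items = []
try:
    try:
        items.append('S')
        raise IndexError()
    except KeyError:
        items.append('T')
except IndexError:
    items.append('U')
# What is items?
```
['S', 'U']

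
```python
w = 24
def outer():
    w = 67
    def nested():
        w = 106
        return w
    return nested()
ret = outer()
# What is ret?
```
106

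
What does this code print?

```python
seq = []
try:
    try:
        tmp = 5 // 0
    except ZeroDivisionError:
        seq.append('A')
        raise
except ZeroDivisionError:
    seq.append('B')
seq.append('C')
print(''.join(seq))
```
ABC

raise without argument re-raises current exception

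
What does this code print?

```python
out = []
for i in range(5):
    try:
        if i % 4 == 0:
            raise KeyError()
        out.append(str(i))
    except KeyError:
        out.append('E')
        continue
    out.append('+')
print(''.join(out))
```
E1+2+3+E

continue in except skips rest of loop body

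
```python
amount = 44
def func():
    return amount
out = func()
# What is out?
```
44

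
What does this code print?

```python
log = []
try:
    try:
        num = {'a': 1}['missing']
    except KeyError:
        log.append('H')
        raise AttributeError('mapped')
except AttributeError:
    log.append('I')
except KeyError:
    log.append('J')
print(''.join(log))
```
HI

New AttributeError raised, caught by outer AttributeError handler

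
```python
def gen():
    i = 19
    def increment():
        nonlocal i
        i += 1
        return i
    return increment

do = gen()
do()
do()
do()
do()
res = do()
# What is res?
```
24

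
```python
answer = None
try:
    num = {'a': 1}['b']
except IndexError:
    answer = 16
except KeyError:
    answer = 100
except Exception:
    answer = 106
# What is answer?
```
100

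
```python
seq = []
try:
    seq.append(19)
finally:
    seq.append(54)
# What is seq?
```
[19, 54]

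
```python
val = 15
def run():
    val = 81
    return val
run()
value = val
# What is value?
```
15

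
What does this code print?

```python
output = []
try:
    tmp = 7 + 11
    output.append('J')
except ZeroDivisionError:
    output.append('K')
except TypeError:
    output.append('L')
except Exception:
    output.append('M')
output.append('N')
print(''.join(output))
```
JN

No exception, try block completes normally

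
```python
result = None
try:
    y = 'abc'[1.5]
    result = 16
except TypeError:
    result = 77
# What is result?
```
77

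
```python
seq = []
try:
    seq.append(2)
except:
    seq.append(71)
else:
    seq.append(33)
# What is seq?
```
[2, 33]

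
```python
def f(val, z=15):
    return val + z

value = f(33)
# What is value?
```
48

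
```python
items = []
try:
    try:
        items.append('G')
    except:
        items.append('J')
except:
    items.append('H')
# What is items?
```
['G']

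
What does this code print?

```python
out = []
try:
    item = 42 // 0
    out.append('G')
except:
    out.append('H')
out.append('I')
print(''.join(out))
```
HI

Exception raised in try, caught by bare except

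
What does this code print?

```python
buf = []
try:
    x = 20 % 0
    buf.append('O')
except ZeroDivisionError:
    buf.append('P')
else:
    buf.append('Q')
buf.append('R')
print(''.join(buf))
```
PR

else block skipped when exception is caught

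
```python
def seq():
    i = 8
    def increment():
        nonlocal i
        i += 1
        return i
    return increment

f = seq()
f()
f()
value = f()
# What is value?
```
11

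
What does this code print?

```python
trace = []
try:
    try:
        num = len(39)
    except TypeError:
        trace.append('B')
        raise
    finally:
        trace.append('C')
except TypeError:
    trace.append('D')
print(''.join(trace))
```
BCD

finally runs before re-raised exception propagates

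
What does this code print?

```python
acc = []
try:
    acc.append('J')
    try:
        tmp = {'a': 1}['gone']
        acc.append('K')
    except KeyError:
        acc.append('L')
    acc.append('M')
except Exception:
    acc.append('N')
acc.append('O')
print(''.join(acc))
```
JLMO

Inner exception caught by inner handler, outer continues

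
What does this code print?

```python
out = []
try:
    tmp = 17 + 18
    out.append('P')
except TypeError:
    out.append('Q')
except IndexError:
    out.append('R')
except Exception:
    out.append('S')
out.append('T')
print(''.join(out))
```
PT

No exception, try block completes normally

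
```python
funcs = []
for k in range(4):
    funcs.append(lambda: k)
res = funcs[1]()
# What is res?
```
3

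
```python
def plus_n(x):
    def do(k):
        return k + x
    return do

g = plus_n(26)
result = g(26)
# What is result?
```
52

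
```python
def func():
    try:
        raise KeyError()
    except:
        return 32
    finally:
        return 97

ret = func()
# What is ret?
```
97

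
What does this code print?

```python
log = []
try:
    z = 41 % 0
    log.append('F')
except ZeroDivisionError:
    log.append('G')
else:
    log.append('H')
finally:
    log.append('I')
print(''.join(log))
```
GI

Exception: except runs, else skipped, finally runs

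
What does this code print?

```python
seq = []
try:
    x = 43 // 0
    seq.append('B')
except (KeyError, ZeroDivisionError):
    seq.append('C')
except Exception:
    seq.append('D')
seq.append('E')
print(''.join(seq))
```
CE

ZeroDivisionError matches tuple containing it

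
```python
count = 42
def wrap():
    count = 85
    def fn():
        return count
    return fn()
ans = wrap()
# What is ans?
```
85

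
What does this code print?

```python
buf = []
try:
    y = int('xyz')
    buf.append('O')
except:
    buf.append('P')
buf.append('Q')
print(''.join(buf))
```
PQ

Exception raised in try, caught by bare except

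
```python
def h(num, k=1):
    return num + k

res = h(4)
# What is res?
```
5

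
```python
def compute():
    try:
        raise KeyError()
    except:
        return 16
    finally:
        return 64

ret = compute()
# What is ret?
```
64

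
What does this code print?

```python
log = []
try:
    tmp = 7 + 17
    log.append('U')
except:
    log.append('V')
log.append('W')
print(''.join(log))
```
UW

No exception, try block completes normally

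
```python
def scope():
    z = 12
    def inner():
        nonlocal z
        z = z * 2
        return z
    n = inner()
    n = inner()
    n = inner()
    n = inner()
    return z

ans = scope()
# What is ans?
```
192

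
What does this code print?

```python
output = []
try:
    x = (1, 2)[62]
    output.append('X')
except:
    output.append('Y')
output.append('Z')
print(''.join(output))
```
YZ

Exception raised in try, caught by bare except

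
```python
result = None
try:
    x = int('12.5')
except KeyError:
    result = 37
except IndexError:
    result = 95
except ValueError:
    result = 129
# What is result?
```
129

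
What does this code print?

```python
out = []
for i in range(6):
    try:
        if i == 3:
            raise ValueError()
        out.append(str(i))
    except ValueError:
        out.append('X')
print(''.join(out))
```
012X45

Exception on i=3 caught, loop continues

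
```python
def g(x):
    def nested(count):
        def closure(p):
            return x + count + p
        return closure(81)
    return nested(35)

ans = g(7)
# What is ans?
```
123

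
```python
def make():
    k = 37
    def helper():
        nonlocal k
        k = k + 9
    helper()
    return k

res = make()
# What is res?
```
46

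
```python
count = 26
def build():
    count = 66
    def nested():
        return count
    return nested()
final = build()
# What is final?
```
66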